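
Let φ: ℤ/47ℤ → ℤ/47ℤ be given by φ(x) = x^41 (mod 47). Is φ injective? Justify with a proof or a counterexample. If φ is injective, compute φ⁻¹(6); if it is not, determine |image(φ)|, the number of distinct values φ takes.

3

Since 47 is prime, the nonzero elements of ℤ/47ℤ form a cyclic group of order 46.
As gcd(41, 46) = 1, raising to the 41st power is a bijection on this group: if x_1^41 ≡ x_2^41 then (x_1x_2^{−1})^41 = 1, and the only element of order dividing gcd(41, 46) = 1 is 1, so x_1 = x_2.
With φ(0) = 0 this makes φ injective on all of ℤ/47ℤ, hence bijective (finite equal-size domain and codomain). In particular φ is injective.
Since φ is injective, we find the preimage of 6. The inverse of x ↦ x^41 on (ℤ/47ℤ)^× is x ↦ x^9, because 41·9 = 369 = 8·46 + 1 ≡ 1 (mod 46) and x^{46} = 1 for x ≠ 0 (Fermat). So φ⁻¹(6) = 6^9 mod 47.
Repeated squaring mod 47: 6^1 ≡ 6, 6^2 ≡ 6² = 36, 6^4 ≡ 36² = 1296 ≡ 27, 6^8 ≡ 27² = 729 ≡ 24. Since 9 = 8 + 1, 6^9 ≡ 24·6: 24·6 = 144 ≡ 3. So 6^9 ≡ 3 (mod 47).
Hence φ⁻¹(6) = 3.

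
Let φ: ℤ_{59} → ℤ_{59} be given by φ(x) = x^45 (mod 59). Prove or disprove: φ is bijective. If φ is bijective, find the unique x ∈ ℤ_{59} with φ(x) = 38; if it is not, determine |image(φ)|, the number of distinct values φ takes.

37

Since 59 is prime, the nonzero elements of ℤ_{59} form a cyclic group of order 58.
As gcd(45, 58) = 1, raising to the 45th power is a bijection on this group: if s^45 ≡ t^45 then (st^{−1})^45 = 1, and the only element of order dividing gcd(45, 58) = 1 is 1, so s = t.
With φ(0) = 0 this makes φ injective on all of ℤ_{59}, hence bijective (finite equal-size domain and codomain). In particular φ is bijective.
Since φ is bijective, we find the preimage of 38. The inverse of x ↦ x^45 on (ℤ_{59})^× is x ↦ x^49, because 45·49 = 2205 = 38·58 + 1 ≡ 1 (mod 58) and x^{58} = 1 for x ≠ 0 (Fermat). So φ⁻¹(38) = 38^49 mod 59.
Repeated squaring mod 59: 38^1 ≡ 38, 38^2 ≡ 38² = 1444 ≡ 28, 38^4 ≡ 28² = 784 ≡ 17, 38^8 ≡ 17² = 289 ≡ 53, 38^16 ≡ 53² = 2809 ≡ 36, 38^32 ≡ 36² = 1296 ≡ 57. Since 49 = 32 + 16 + 1, 38^49 ≡ 57·36·38: 57·36 = 2052 ≡ 46, then 46·38 = 1748 ≡ 37. So 38^49 ≡ 37 (mod 59).
Hence φ⁻¹(38) = 37.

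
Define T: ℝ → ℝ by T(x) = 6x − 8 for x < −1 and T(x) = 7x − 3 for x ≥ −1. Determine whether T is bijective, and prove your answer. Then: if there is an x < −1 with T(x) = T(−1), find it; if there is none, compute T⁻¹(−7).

-4/7

Both pieces are strictly increasing (slopes 6 and 7), so each is injective on its own interval.
The left piece maps (−∞, −1) onto (−∞, −14); the right piece maps [−1, ∞) onto [−10, ∞).
The images leave a gap (−14 has no preimage), so T is not surjective, hence not bijective.
Because the two images are disjoint, no x < −1 has T(x) = T(−1), so we compute T⁻¹(−7): −7 lies in [−10, ∞), so solve 7x − 3 = −7: x = (−7 + 3)/7 = −4/7.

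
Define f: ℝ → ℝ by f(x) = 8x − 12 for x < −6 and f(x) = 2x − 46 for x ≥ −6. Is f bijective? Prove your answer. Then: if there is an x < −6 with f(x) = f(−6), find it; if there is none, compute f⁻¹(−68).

-7

Both pieces are strictly increasing (slopes 8 and 2), so each is injective on its own interval.
The left piece maps (−∞, −6) onto (−∞, −60); the right piece maps [−6, ∞) onto [−58, ∞).
The images leave a gap (−60 has no preimage), so f is not surjective, hence not bijective.
Because the two images are disjoint, no x < −6 has f(x) = f(−6), so we compute f⁻¹(−68): −68 lies in (−∞, −60), so solve 8x − 12 = −68: x = (−68 + 12)/8 = −7.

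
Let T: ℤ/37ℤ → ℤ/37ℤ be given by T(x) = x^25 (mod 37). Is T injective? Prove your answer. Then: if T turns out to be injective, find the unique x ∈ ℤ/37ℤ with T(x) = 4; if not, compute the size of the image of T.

Since 37 is prime, the nonzero elements of ℤ/37ℤ form a cyclic group of order 36.
As gcd(25, 36) = 1, raising to the 25th power is a bijection on this group: if a^25 ≡ b^25 then (ab^{−1})^25 = 1, and the only element of order dividing gcd(25, 36) = 1 is 1, so a = b.
With T(0) = 0 this makes T injective on all of ℤ/37ℤ, hence bijective (finite equal-size domain and codomain). In particular T is injective.
Since T is injective, we find the preimage of 4. The inverse of x ↦ x^25 on (ℤ/37ℤ)^× is x ↦ x^13, because 25·13 = 325 = 9·36 + 1 ≡ 1 (mod 36) and x^{36} = 1 for x ≠ 0 (Fermat). So T⁻¹(4) = 4^13 mod 37.
Repeated squaring mod 37: 4^1 ≡ 4, 4^2 ≡ 4² = 16, 4^4 ≡ 16² = 256 ≡ 34, 4^8 ≡ 34² = 1156 ≡ 9. Since 13 = 8 + 4 + 1, 4^13 ≡ 9·34·4: 9·34 = 306 ≡ 10, then 10·4 = 40 ≡ 3. So 4^13 ≡ 3 (mod 37).
Hence T⁻¹(4) = 3.

3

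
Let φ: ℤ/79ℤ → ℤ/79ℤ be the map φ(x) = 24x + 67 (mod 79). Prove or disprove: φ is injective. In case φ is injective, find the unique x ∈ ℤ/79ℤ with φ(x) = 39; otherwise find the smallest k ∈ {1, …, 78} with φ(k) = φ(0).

If φ(a) = φ(b), then 24a ≡ 24b (mod 79). Because gcd(24, 79) = 1, we may cancel 24 to get a ≡ b (mod 79).
Thus φ is injective.
We now compute 24⁻¹ mod 79 explicitly. Euclid's algorithm: 79 = 3·24 + 7, 24 = 3·7 + 3, 7 = 2·3 + 1; back-substituting gives 1 = 56·24 − 17·79, so 24⁻¹ ≡ 56 (mod 79).
Since φ is injective, we compute φ⁻¹(39): solve 24x + 67 ≡ 39 (mod 79), i.e. 24x ≡ 51 (mod 79).
Multiplying by 24⁻¹ = 56 gives x ≡ 56·51 = 2856 = 36·79 + 12 ≡ 12 (mod 79).
Check: φ(12) = 24·12 + 67 = 355 = 4·79 + 39 ≡ 39 (mod 79).

12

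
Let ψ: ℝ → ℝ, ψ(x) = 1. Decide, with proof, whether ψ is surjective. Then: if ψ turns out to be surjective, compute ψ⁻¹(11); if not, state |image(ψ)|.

ψ(x) = 1 for all x, so 2 has no preimage and ψ is not surjective.
Since ψ is not surjective, we state |image(ψ)|: the image of ψ is {1}, which has 1 element.

1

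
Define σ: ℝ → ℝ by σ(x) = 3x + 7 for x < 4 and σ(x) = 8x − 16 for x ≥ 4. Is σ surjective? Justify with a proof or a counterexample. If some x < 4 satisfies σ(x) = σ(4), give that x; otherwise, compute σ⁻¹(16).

3

Both pieces are strictly increasing (slopes 3 and 8), so each is injective on its own interval.
The left piece maps (−∞, 4) onto (−∞, 19); the right piece maps [4, ∞) onto [16, ∞).
The union (−∞, 19) ∪ [16, ∞) covers ℝ, so σ is surjective.
For the follow-up: the images overlap, so an x < 4 with σ(x) = σ(4) exists. σ(4) = 16; solving 3x + 7 = 16 for x < 4 gives x = (16 − 7)/3 = 3.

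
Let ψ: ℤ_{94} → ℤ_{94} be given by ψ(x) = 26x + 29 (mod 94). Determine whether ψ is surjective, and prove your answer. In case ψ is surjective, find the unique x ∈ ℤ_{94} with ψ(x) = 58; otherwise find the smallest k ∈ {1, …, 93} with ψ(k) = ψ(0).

47

Since gcd(26, 94) = 2, we have 26x ≡ 0 (mod 2) for all x, so ψ(x) ≡ 1 (mod 2).
But 0 ≢ 1 (mod 2), so 0 ∈ ℤ_{94} has no preimage. Thus ψ is not surjective.
Since ψ is not surjective, we find the least positive k with ψ(k) = ψ(0): this means 26k ≡ 0 (mod 94), i.e. 94 ∣ 26k. Since gcd(26, 94) = 2, dividing through by 2 this holds exactly when 47 ∣ 13k, and as gcd(13, 47) = 1, exactly when 47 ∣ k.
The smallest positive such k is 47.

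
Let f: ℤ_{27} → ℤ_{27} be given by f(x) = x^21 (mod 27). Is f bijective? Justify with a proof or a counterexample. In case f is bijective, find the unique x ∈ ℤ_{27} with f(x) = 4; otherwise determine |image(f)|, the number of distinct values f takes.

7

f(0) = 0^21 = 0.
f(3): Repeated squaring mod 27: 3^1 ≡ 3, 3^2 ≡ 3² = 9, 3^4 ≡ 9² = 81 ≡ 0, 3^8 ≡ 0² = 0, 3^16 ≡ 0² = 0. Since 21 = 16 + 4 + 1, 3^21 ≡ 0·0·3: 0·0 = 0, then 0·3 = 0. So 3^21 ≡ 0 (mod 27).
So f(0) = f(3) = 0 while 0 ≠ 3, so f is not injective, hence not bijective.
Since f is not bijective, we determine |image(f)|. Computing x^21 mod 27 for each x (by repeated squaring, reducing mod 27 at every step), the values f(0), f(1), …, f(26) are: 0, 1, 8, 0, 10, 17, 0, 19, 26, 0, 1, 8, 0, 10, 17, 0, 19, 26, 0, 1, 8, 0, 10, 17, 0, 19, 26.
The distinct values are {0, 1, 8, 10, 17, 19, 26}; there are 7 of them.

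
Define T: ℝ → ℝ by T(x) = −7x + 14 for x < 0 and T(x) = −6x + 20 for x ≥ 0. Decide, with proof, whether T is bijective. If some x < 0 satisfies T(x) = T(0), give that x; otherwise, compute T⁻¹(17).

-6/7

Both pieces are strictly decreasing (slopes −7 and −6), so each is injective on its own interval.
The left piece maps (−∞, 0) onto (14, ∞); the right piece maps [0, ∞) onto (−∞, 20].
These images overlap. In particular T(0) = 20 (right piece), and solving −7x + 14 = 20 on the left piece gives x = −6/7 < 0.
So T(−6/7) = T(0) with −6/7 ≠ 0, and T is not injective, hence not bijective. This x = −6/7 is the requested value below 0.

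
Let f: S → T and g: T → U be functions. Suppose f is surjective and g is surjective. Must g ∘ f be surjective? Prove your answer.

Let c ∈ U. Since g is surjective, there is b ∈ T with g(b) = c. Since f is surjective, there is a ∈ S with f(a) = b.
Then (g ∘ f)(a) = g(b) = c. So g ∘ f is surjective.

surjective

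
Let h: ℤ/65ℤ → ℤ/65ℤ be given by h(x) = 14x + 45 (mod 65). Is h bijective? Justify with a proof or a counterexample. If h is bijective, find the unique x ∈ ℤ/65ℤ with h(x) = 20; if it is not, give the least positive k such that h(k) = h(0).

40

If h(x_1) = h(x_2), then 14x_1 ≡ 14x_2 (mod 65). Because gcd(14, 65) = 1, we may cancel 14 to get x_1 ≡ x_2 (mod 65).
We now compute 14⁻¹ mod 65 explicitly. Euclid's algorithm: 65 = 4·14 + 9, 14 = 1·9 + 5, 9 = 1·5 + 4, 5 = 1·4 + 1; back-substituting gives 1 = 14·14 − 3·65, so 14⁻¹ ≡ 14 (mod 65).
For any y ∈ ℤ/65ℤ, x = 14(y − 45) mod 65 satisfies h(x) = 14·14(y − 45) + 45 ≡ y (since 14·14 ≡ 1 mod 65). So every y has a preimage.
So h is bijective.
Since h is bijective, we compute h⁻¹(20): solve 14x + 45 ≡ 20 (mod 65), i.e. 14x ≡ 40 (mod 65).
Multiplying by 14⁻¹ = 14 gives x ≡ 14·40 = 560 = 8·65 + 40 ≡ 40 (mod 65).
Check: h(40) = 14·40 + 45 = 605 = 9·65 + 20 ≡ 20 (mod 65).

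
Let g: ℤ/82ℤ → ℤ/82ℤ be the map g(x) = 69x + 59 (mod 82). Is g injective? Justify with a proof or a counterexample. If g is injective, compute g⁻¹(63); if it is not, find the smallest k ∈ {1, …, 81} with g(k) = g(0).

If g(x_1) = g(x_2), then 69x_1 ≡ 69x_2 (mod 82). Because gcd(69, 82) = 1, we may cancel 69 to get x_1 ≡ x_2 (mod 82).
Therefore g is injective.
We now compute 69⁻¹ mod 82 explicitly. Euclid's algorithm: 82 = 1·69 + 13, 69 = 5·13 + 4, 13 = 3·4 + 1; back-substituting gives 1 = 63·69 − 53·82, so 69⁻¹ ≡ 63 (mod 82).
Since g is injective, we find g⁻¹(63): we need 69x ≡ 63 − 59 ≡ 4 (mod 82). Using 69⁻¹ = 63: x ≡ 63·4 = 252 = 3·82 + 6, so x = 6.
Check: g(6) = 69·6 + 59 = 473 = 5·82 + 63 ≡ 63 (mod 82).

6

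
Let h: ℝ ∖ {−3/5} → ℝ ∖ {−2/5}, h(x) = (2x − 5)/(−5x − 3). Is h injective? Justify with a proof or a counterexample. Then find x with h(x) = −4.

-17/18

Suppose h(s) = h(t). Cross-multiplying: (2s − 5)(−5t − 3) = (2t − 5)(−5s − 3).
Expanding both sides and cancelling the symmetric terms leaves −31·(s − t) = 0. Since −31 ≠ 0, s = t. Therefore h is injective.
Solving h(x) = −4: cross-multiplying gives 2x − 5 = −4(−5x − 3), which rearranges to −18x = 17, so x = −17/18.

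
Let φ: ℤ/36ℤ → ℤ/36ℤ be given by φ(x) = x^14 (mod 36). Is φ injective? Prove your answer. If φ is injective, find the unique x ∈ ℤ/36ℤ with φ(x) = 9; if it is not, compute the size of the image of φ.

8

φ(0) = 0^14 = 0.
φ(6): Repeated squaring mod 36: 6^1 ≡ 6, 6^2 ≡ 6² = 36 ≡ 0, 6^4 ≡ 0² = 0, 6^8 ≡ 0² = 0. Since 14 = 8 + 4 + 2, 6^14 ≡ 0·0·0: 0·0 = 0, then 0·0 = 0. So 6^14 ≡ 0 (mod 36).
So φ(0) = φ(6) = 0 while 0 ≠ 6, therefore φ is not injective.
Since φ is not injective, we determine |image(φ)|. Computing x^14 mod 36 for each x (by repeated squaring, reducing mod 36 at every step), the values φ(0), φ(1), …, φ(35) are: 0, 1, 4, 9, 16, 25, 0, 13, 28, 9, 28, 13, 0, 25, 16, 9, 4, 1, 0, 1, 4, 9, 16, 25, 0, 13, 28, 9, 28, 13, 0, 25, 16, 9, 4, 1.
The distinct values are {0, 1, 4, 9, 13, 16, 25, 28}; there are 8 of them.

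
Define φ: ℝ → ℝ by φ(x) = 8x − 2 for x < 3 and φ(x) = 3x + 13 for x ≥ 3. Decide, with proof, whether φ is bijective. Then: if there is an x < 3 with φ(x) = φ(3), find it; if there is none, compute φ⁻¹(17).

Both pieces are strictly increasing (slopes 8 and 3), so each is injective on its own interval.
The left piece maps (−∞, 3) onto (−∞, 22); the right piece maps [3, ∞) onto [22, ∞).
Since 22 = 22, the images partition ℝ: φ is injective and surjective, hence bijective.
Because the two images are disjoint, no x < 3 has φ(x) = φ(3), so we compute φ⁻¹(17): 17 lies in (−∞, 22), so solve 8x − 2 = 17: x = (17 + 2)/8 = 19/8.

19/8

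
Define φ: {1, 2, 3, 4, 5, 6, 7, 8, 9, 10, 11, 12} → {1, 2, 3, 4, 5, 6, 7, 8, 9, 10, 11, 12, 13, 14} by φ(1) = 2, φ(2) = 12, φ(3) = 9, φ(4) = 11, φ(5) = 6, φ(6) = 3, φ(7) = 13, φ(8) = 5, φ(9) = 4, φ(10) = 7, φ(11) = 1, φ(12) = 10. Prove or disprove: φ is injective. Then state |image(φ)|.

12

The values φ(1), …, φ(12) are 2, 12, 9, 11, 6, 3, 13, 5, 4, 7, 1, 10 — all distinct.
So φ(x_1) = φ(x_2) only when x_1 = x_2, and φ is injective.
The image of φ is {1, 2, 3, 4, 5, 6, 7, 9, 10, 11, 12, 13}, which has 12 elements.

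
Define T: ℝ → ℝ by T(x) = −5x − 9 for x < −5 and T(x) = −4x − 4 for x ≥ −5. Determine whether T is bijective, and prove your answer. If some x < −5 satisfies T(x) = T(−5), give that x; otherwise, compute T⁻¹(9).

-13/4

Both pieces are strictly decreasing (slopes −5 and −4), so each is injective on its own interval.
The left piece maps (−∞, −5) onto (16, ∞); the right piece maps [−5, ∞) onto (−∞, 16].
Since 16 = 16, the images partition ℝ: T is injective and surjective, hence bijective.
Because the two images are disjoint, no x < −5 has T(x) = T(−5), so we compute T⁻¹(9): 9 lies in (−∞, 16], so solve −4x − 4 = 9: x = (9 + 4)/(−4) = −13/4.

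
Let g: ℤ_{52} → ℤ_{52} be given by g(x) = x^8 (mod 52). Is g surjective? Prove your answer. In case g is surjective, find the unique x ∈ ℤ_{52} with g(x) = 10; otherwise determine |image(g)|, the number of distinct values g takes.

g(1) = 1^8 = 1.
g(5): Repeated squaring mod 52: 5^1 ≡ 5, 5^2 ≡ 5² = 25, 5^4 ≡ 25² = 625 ≡ 1, 5^8 ≡ 1² = 1. So 5^8 ≡ 1 (mod 52).
So g(1) = g(5) = 1 while 1 ≠ 5, thus g is not injective.
A non-injective map from the 52-element set ℤ_{52} to itself takes at most 51 distinct values, so it cannot be surjective. Hence g is not surjective.
Since g is not surjective, we determine |image(g)|. Computing x^8 mod 52 for each x (by repeated squaring, reducing mod 52 at every step), the values g(0), g(1), …, g(51) are: 0, 1, 48, 9, 16, 1, 16, 29, 40, 29, 48, 9, 40, 13, 40, 9, 48, 29, 40, 29, 16, 1, 16, 9, 48, 1, 0, 1, 48, 9, 16, 1, 16, 29, 40, 29, 48, 9, 40, 13, 40, 9, 48, 29, 40, 29, 16, 1, 16, 9, 48, 1.
The distinct values are {0, 1, 9, 13, 16, 29, 40, 48}; there are 8 of them.

8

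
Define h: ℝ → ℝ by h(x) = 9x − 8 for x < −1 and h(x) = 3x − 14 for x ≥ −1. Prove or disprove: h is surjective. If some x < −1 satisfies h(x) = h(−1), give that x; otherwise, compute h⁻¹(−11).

Both pieces are strictly increasing (slopes 9 and 3), so each is injective on its own interval.
The left piece maps (−∞, −1) onto (−∞, −17); the right piece maps [−1, ∞) onto [−17, ∞).
These images together cover ℝ, so h is surjective.
Because the two images are disjoint, no x < −1 has h(x) = h(−1), so we compute h⁻¹(−11): −11 lies in [−17, ∞), so solve 3x − 14 = −11: x = (−11 + 14)/3 = 1.

1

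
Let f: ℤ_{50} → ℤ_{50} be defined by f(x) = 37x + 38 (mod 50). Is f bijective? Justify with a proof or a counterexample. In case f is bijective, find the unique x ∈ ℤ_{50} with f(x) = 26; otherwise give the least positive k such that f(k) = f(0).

24

Recall: injectivity means: for all s, t in the domain, f(s) = f(t) implies s = t.
Suppose f(s) = f(t) in ℤ_{50}. Then 37s + 38 ≡ 37t + 38 (mod 50), therefore 37(s − t) ≡ 0 (mod 50).
Since gcd(37, 50) = 1, 37 is invertible modulo 50, so s − t ≡ 0 (mod 50), i.e. s = t.
We now compute 37⁻¹ mod 50 explicitly. Euclid's algorithm: 50 = 1·37 + 13, 37 = 2·13 + 11, 13 = 1·11 + 2, 11 = 5·2 + 1; back-substituting gives 1 = 23·37 − 17·50, so 37⁻¹ ≡ 23 (mod 50).
Then y ↦ 23(y − 38) is a two-sided inverse to f, so every y ∈ ℤ_{50} has a preimage.
Hence f is bijective.
Since f is bijective, we compute f⁻¹(26): solve 37x + 38 ≡ 26 (mod 50), i.e. 37x ≡ 38 (mod 50).
Multiplying by 37⁻¹ = 23 gives x ≡ 23·38 = 874 = 17·50 + 24 ≡ 24 (mod 50).
Check: f(24) = 37·24 + 38 = 926 = 18·50 + 26 ≡ 26 (mod 50).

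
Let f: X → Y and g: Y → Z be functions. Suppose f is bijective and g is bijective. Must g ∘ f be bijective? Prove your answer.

bijective

Injectivity: if g(f(s)) = g(f(t)) then f(s) = f(t) (g injective) so s = t (f injective).
Surjectivity: for c ∈ Z pick b with g(b) = c, then a with f(a) = b; then (g ∘ f)(a) = c.
Hence g ∘ f is bijective.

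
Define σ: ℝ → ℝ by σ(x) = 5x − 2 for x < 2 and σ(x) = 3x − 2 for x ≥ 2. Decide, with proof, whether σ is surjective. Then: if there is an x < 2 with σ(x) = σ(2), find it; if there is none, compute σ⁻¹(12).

Both pieces are strictly increasing (slopes 5 and 3), so each is injective on its own interval.
The left piece maps (−∞, 2) onto (−∞, 8); the right piece maps [2, ∞) onto [4, ∞).
The union (−∞, 8) ∪ [4, ∞) covers ℝ, so σ is surjective.
For the follow-up: the images overlap, so an x < 2 with σ(x) = σ(2) exists. σ(2) = 4; solving 5x − 2 = 4 for x < 2 gives x = (4 + 2)/5 = 6/5.

6/5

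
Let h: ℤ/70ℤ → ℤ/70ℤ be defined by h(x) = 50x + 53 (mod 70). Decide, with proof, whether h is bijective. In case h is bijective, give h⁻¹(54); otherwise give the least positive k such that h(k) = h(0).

Recall: h is injective if h(u) = h(v) implies u = v.
We have gcd(50, 70) = 10 > 1. Taking u = 0 and v = 7: h(0) = 53 and h(7) = 50·7 + 53 = 403 ≡ 53 (mod 70).
So h(0) = h(7) while 0 ≠ 7, so h is not injective, hence not bijective.
Since h is not bijective, we find the least positive k with h(k) = h(0): this means 50k ≡ 0 (mod 70), i.e. 70 ∣ 50k. Since gcd(50, 70) = 10, dividing through by 10 this holds exactly when 7 ∣ 5k, and as gcd(5, 7) = 1, exactly when 7 ∣ k.
The smallest positive such k is 7.

7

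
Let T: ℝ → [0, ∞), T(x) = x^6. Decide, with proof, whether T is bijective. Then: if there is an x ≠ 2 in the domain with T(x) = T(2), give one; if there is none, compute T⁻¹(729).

-2

T(2) = 64 = (−2)^6 = T(−2) (since 6 is even), with 2 ≠ −2. So T is not injective, hence not bijective.
For the follow-up, such an x exists: taking x = −2 ∈ ℝ gives T(−2) = 64 = T(2) with −2 ≠ 2.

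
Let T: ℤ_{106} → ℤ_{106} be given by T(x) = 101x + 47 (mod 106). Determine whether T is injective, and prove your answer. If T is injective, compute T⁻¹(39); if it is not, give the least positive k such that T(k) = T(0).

44

Suppose T(x_1) = T(x_2) in ℤ_{106}. Then 101x_1 + 47 ≡ 101x_2 + 47 (mod 106), therefore 101(x_1 − x_2) ≡ 0 (mod 106).
Since gcd(101, 106) = 1, 101 is invertible modulo 106, thus x_1 − x_2 ≡ 0 (mod 106), i.e. x_1 = x_2.
Therefore T is injective.
We now compute 101⁻¹ mod 106 explicitly. Euclid's algorithm: 106 = 1·101 + 5, 101 = 20·5 + 1; back-substituting gives 1 = 21·101 − 20·106, so 101⁻¹ ≡ 21 (mod 106).
Since T is injective, we compute T⁻¹(39): solve 101x + 47 ≡ 39 (mod 106), i.e. 101x ≡ 98 (mod 106).
Multiplying by 101⁻¹ = 21 gives x ≡ 21·98 = 2058 = 19·106 + 44 ≡ 44 (mod 106).
Check: T(44) = 101·44 + 47 = 4491 = 42·106 + 39 ≡ 39 (mod 106).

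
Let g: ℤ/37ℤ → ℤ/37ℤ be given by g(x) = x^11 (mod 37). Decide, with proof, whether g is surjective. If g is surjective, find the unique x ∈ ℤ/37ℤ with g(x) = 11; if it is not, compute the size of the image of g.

27

Since 37 is prime, the nonzero elements of ℤ/37ℤ form a cyclic group of order 36.
As gcd(11, 36) = 1, raising to the 11th power is a bijection on this group: if x_1^11 ≡ x_2^11 then (x_1x_2^{−1})^11 = 1, and the only element of order dividing gcd(11, 36) = 1 is 1, so x_1 = x_2.
With g(0) = 0 this makes g injective on all of ℤ/37ℤ, hence bijective (finite equal-size domain and codomain). In particular g is surjective.
Since g is surjective, we find the preimage of 11. The inverse of x ↦ x^11 on (ℤ/37ℤ)^× is x ↦ x^23, because 11·23 = 253 = 7·36 + 1 ≡ 1 (mod 36) and x^{36} = 1 for x ≠ 0 (Fermat). So g⁻¹(11) = 11^23 mod 37.
Repeated squaring mod 37: 11^1 ≡ 11, 11^2 ≡ 11² = 121 ≡ 10, 11^4 ≡ 10² = 100 ≡ 26, 11^8 ≡ 26² = 676 ≡ 10, 11^16 ≡ 10² = 100 ≡ 26. Since 23 = 16 + 4 + 2 + 1, 11^23 ≡ 26·26·10·11: 26·26 = 676 ≡ 10, then 10·10 = 100 ≡ 26, then 26·11 = 286 ≡ 27. So 11^23 ≡ 27 (mod 37).
Hence g⁻¹(11) = 27.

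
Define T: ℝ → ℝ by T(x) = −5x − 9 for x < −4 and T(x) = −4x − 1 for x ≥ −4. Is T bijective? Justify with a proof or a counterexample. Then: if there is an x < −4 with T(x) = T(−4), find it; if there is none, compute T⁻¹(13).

Both pieces are strictly decreasing (slopes −5 and −4), so each is injective on its own interval.
The left piece maps (−∞, −4) onto (11, ∞); the right piece maps [−4, ∞) onto (−∞, 15].
These images overlap. In particular T(−4) = 15 (right piece), and solving −5x − 9 = 15 on the left piece gives x = −24/5 < −4.
So T(−24/5) = T(−4) with −24/5 ≠ −4, and T is not injective, hence not bijective. This x = −24/5 is the requested value below −4.

-24/5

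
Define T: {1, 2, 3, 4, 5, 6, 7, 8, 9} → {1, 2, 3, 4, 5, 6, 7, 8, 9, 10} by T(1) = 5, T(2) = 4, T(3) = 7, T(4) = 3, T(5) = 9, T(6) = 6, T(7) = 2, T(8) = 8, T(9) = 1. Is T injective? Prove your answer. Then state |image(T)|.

The values T(1), …, T(9) are 5, 4, 7, 3, 9, 6, 2, 8, 1 — all distinct.
So T(x_1) = T(x_2) only when x_1 = x_2, and T is injective.
The image of T is {1, 2, 3, 4, 5, 6, 7, 8, 9}, which has 9 elements.

9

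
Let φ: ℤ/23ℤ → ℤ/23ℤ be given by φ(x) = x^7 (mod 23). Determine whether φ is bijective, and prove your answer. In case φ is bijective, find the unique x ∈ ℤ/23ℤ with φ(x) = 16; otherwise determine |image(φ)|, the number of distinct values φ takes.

Since 23 is prime, the nonzero elements of ℤ/23ℤ form a cyclic group of order 22.
As gcd(7, 22) = 1, raising to the 7th power is a bijection on this group: if u^7 ≡ v^7 then (uv^{−1})^7 = 1, and the only element of order dividing gcd(7, 22) = 1 is 1, so u = v.
With φ(0) = 0 this makes φ injective on all of ℤ/23ℤ, hence bijective (finite equal-size domain and codomain). In particular φ is bijective.
Since φ is bijective, we find the preimage of 16. The inverse of x ↦ x^7 on (ℤ/23ℤ)^× is x ↦ x^19, because 7·19 = 133 = 6·22 + 1 ≡ 1 (mod 22) and x^{22} = 1 for x ≠ 0 (Fermat). So φ⁻¹(16) = 16^19 mod 23.
Repeated squaring mod 23: 16^1 ≡ 16, 16^2 ≡ 16² = 256 ≡ 3, 16^4 ≡ 3² = 9, 16^8 ≡ 9² = 81 ≡ 12, 16^16 ≡ 12² = 144 ≡ 6. Since 19 = 16 + 2 + 1, 16^19 ≡ 6·3·16: 6·3 = 18, then 18·16 = 288 ≡ 12. So 16^19 ≡ 12 (mod 23).
Hence φ⁻¹(16) = 12.

12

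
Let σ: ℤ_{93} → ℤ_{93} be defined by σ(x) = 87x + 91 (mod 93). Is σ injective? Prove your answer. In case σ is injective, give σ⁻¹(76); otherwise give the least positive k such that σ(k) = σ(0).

31

We have gcd(87, 93) = 3 > 1. Taking x_1 = 0 and x_2 = 31: σ(0) = 91 and σ(31) = 87·31 + 91 = 2788 ≡ 91 (mod 93).
So σ(0) = σ(31) while 0 ≠ 31, thus σ is not injective.
Since σ is not injective, we find the least positive k with σ(k) = σ(0): this means 87k ≡ 0 (mod 93), i.e. 93 ∣ 87k. Since gcd(87, 93) = 3, dividing through by 3 this holds exactly when 31 ∣ 29k, and as gcd(29, 31) = 1, exactly when 31 ∣ k.
The smallest positive such k is 31.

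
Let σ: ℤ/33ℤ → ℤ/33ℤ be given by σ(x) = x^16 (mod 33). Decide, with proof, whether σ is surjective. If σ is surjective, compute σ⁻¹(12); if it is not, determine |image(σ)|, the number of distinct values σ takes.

σ(4): Repeated squaring mod 33: 4^1 ≡ 4, 4^2 ≡ 4² = 16, 4^4 ≡ 16² = 256 ≡ 25, 4^8 ≡ 25² = 625 ≡ 31, 4^16 ≡ 31² = 961 ≡ 4. So 4^16 ≡ 4 (mod 33).
σ(7): Repeated squaring mod 33: 7^1 ≡ 7, 7^2 ≡ 7² = 49 ≡ 16, 7^4 ≡ 16² = 256 ≡ 25, 7^8 ≡ 25² = 625 ≡ 31, 7^16 ≡ 31² = 961 ≡ 4. So 7^16 ≡ 4 (mod 33).
So σ(4) = σ(7) = 4 while 4 ≠ 7, thus σ is not injective.
A non-injective map from the 33-element set ℤ/33ℤ to itself takes at most 32 distinct values, so it cannot be surjective. Therefore σ is not surjective.
Since σ is not surjective, we determine |image(σ)|. Computing x^16 mod 33 for each x (by repeated squaring, reducing mod 33 at every step), the values σ(0), σ(1), …, σ(32) are: 0, 1, 31, 3, 4, 16, 27, 4, 25, 9, 1, 22, 12, 31, 25, 15, 16, 16, 15, 25, 31, 12, 22, 1, 9, 25, 4, 27, 16, 4, 3, 31, 1.
The distinct values are {0, 1, 3, 4, 9, 12, 15, 16, 22, 25, 27, 31}; there are 12 of them.

12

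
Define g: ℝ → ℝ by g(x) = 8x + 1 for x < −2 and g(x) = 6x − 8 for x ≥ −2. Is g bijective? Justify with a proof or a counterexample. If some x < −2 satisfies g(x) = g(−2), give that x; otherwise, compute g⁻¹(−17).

-21/8

Both pieces are strictly increasing (slopes 8 and 6), so each is injective on its own interval.
The left piece maps (−∞, −2) onto (−∞, −15); the right piece maps [−2, ∞) onto [−20, ∞).
These images overlap. In particular g(−2) = −20 (right piece), and solving 8x + 1 = −20 on the left piece gives x = −21/8 < −2.
So g(−21/8) = g(−2) with −21/8 ≠ −2, and g is not injective, hence not bijective. This x = −21/8 is the requested value below −2.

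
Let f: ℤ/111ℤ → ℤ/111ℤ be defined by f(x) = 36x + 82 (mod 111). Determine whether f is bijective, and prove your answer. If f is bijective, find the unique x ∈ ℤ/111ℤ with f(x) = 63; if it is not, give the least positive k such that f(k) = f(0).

By definition, f is injective if f(x_1) = f(x_2) implies x_1 = x_2.
We have gcd(36, 111) = 3 > 1. Taking x_1 = 0 and x_2 = 37: f(0) = 82 and f(37) = 36·37 + 82 = 1414 ≡ 82 (mod 111).
So f(0) = f(37) while 0 ≠ 37, thus f is not injective, hence not bijective.
Since f is not bijective, we find the least positive k with f(k) = f(0): this means 36k ≡ 0 (mod 111), i.e. 111 ∣ 36k. Since gcd(36, 111) = 3, dividing through by 3 this holds exactly when 37 ∣ 12k, and as gcd(12, 37) = 1, exactly when 37 ∣ k.
The smallest positive such k is 37.

37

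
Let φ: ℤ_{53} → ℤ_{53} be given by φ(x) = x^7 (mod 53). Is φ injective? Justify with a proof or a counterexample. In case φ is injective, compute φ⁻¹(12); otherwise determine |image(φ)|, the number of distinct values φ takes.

Since 53 is prime, the nonzero elements of ℤ_{53} form a cyclic group of order 52.
As gcd(7, 52) = 1, raising to the 7th power is a bijection on this group: if x_1^7 ≡ x_2^7 then (x_1x_2^{−1})^7 = 1, and the only element of order dividing gcd(7, 52) = 1 is 1, so x_1 = x_2.
With φ(0) = 0 this makes φ injective on all of ℤ_{53}, hence bijective (finite equal-size domain and codomain). In particular φ is injective.
Since φ is injective, we find the preimage of 12. The inverse of x ↦ x^7 on (ℤ_{53})^× is x ↦ x^15, because 7·15 = 105 = 2·52 + 1 ≡ 1 (mod 52) and x^{52} = 1 for x ≠ 0 (Fermat). So φ⁻¹(12) = 12^15 mod 53.
Repeated squaring mod 53: 12^1 ≡ 12, 12^2 ≡ 12² = 144 ≡ 38, 12^4 ≡ 38² = 1444 ≡ 13, 12^8 ≡ 13² = 169 ≡ 10. Since 15 = 8 + 4 + 2 + 1, 12^15 ≡ 10·13·38·12: 10·13 = 130 ≡ 24, then 24·38 = 912 ≡ 11, then 11·12 = 132 ≡ 26. So 12^15 ≡ 26 (mod 53).
Hence φ⁻¹(12) = 26.

26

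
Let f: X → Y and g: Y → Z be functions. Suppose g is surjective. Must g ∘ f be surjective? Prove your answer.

not surjective

No. Take X = {0}, Y = Z = {0, 1}, f(0) = 0, and g = identity (surjective).
Then (g ∘ f)(0) = 0, and 1 ∈ Z has no preimage under g ∘ f, so g ∘ f is not surjective.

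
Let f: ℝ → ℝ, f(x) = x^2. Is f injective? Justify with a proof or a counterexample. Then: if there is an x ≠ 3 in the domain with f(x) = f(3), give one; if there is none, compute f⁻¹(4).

-3

f(3) = 9 = (−3)^2 = f(−3) (since 2 is even), with 3 ≠ −3. So f is not injective.
For the follow-up, such an x exists: taking x = −3 ∈ ℝ gives f(−3) = 9 = f(3) with −3 ≠ 3.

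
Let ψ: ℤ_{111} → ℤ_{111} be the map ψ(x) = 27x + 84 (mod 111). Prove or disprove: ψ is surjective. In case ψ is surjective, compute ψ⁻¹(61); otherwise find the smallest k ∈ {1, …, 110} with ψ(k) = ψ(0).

37

Since gcd(27, 111) = 3, we have 27x ≡ 0 (mod 3) for all x, so ψ(x) ≡ 0 (mod 3).
But 1 ≢ 0 (mod 3), so 1 ∈ ℤ_{111} has no preimage. Therefore ψ is not surjective.
Since ψ is not surjective, we find the least positive k with ψ(k) = ψ(0): this means 27k ≡ 0 (mod 111), i.e. 111 ∣ 27k. Since gcd(27, 111) = 3, dividing through by 3 this holds exactly when 37 ∣ 9k, and as gcd(9, 37) = 1, exactly when 37 ∣ k.
The smallest positive such k is 37.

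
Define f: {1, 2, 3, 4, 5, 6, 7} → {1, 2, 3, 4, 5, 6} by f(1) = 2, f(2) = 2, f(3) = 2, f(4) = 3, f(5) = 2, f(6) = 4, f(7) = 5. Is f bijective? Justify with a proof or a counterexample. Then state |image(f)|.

4

f(1) = 2 = f(2) with 1 ≠ 2, so f is not injective, hence not bijective.
The image of f is {2, 3, 4, 5}, which has 4 elements.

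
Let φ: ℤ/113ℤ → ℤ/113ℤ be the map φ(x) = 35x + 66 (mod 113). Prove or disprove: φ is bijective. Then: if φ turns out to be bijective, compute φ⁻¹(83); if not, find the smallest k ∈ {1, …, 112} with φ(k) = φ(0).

If φ(s) = φ(t), then 35s ≡ 35t (mod 113). Because gcd(35, 113) = 1, we may cancel 35 to get s ≡ t (mod 113).
We now compute 35⁻¹ mod 113 explicitly. Euclid's algorithm: 113 = 3·35 + 8, 35 = 4·8 + 3, 8 = 2·3 + 2, 3 = 1·2 + 1; back-substituting gives 1 = 42·35 − 13·113, so 35⁻¹ ≡ 42 (mod 113).
For any y ∈ ℤ/113ℤ, x = 42(y − 66) mod 113 satisfies φ(x) = 35·42(y − 66) + 66 ≡ y (since 35·42 ≡ 1 mod 113). So every y has a preimage.
So φ is bijective.
Since φ is bijective, we find φ⁻¹(83): we need 35x ≡ 83 − 66 ≡ 17 (mod 113). Using 35⁻¹ = 42: x ≡ 42·17 = 714 = 6·113 + 36, so x = 36.
Check: φ(36) = 35·36 + 66 = 1326 = 11·113 + 83 ≡ 83 (mod 113).

36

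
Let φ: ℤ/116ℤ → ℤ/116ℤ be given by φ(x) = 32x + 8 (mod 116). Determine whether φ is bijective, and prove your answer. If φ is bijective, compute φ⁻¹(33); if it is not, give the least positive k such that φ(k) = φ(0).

29

We have gcd(32, 116) = 4 > 1. Taking x_1 = 0 and x_2 = 29: φ(0) = 8 and φ(29) = 32·29 + 8 = 936 ≡ 8 (mod 116).
So φ(0) = φ(29) while 0 ≠ 29, therefore φ is not injective, hence not bijective.
Since φ is not bijective, we find the least positive k with φ(k) = φ(0): this means 32k ≡ 0 (mod 116), i.e. 116 ∣ 32k. Since gcd(32, 116) = 4, dividing through by 4 this holds exactly when 29 ∣ 8k, and as gcd(8, 29) = 1, exactly when 29 ∣ k.
The smallest positive such k is 29.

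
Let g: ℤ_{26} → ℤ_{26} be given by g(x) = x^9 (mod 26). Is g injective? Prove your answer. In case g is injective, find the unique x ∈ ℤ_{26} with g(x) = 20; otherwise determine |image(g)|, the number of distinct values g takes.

g(1) = 1^9 = 1.
g(3): Repeated squaring mod 26: 3^1 ≡ 3, 3^2 ≡ 3² = 9, 3^4 ≡ 9² = 81 ≡ 3, 3^8 ≡ 3² = 9. Since 9 = 8 + 1, 3^9 ≡ 9·3: 9·3 = 27 ≡ 1. So 3^9 ≡ 1 (mod 26).
So g(1) = g(3) = 1 while 1 ≠ 3, hence g is not injective.
Since g is not injective, we determine |image(g)|. Computing x^9 mod 26 for each x (by repeated squaring, reducing mod 26 at every step), the values g(0), g(1), …, g(25) are: 0, 1, 18, 1, 12, 5, 18, 21, 8, 1, 12, 21, 12, 13, 14, 5, 14, 25, 18, 5, 8, 21, 14, 25, 8, 25.
The distinct values are {0, 1, 5, 8, 12, 13, 14, 18, 21, 25}; there are 10 of them.

10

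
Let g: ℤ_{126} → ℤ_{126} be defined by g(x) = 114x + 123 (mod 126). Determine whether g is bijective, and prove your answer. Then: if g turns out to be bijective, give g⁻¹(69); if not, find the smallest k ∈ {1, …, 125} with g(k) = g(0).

Recall: injectivity means: for all u, v in the domain, g(u) = g(v) implies u = v.
We have gcd(114, 126) = 6 > 1. Taking u = 0 and v = 21: g(0) = 123 and g(21) = 114·21 + 123 = 2517 ≡ 123 (mod 126).
So g(0) = g(21) while 0 ≠ 21, hence g is not injective, hence not bijective.
Since g is not bijective, we find the least positive k with g(k) = g(0): this means 114k ≡ 0 (mod 126), i.e. 126 ∣ 114k. Since gcd(114, 126) = 6, dividing through by 6 this holds exactly when 21 ∣ 19k, and as gcd(19, 21) = 1, exactly when 21 ∣ k.
The smallest positive such k is 21.

21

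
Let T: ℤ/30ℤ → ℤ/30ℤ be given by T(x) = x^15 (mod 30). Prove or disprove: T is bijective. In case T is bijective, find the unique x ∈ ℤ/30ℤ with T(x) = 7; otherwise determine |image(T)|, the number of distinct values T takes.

Computing x^15 mod 30 for each x (by repeated squaring, reducing mod 30 at every step), the values T(0), T(1), …, T(29) are: 0, 1, 8, 27, 4, 5, 6, 13, 2, 9, 10, 11, 18, 7, 14, 15, 16, 23, 12, 19, 20, 21, 28, 17, 24, 25, 26, 3, 22, 29.
Every element of ℤ/30ℤ appears exactly once in this list, so T is a bijection, and in particular bijective.
Since T is bijective, we read off the preimage of 7 from the same table: T(13) = 7, so T⁻¹(7) = 13.

13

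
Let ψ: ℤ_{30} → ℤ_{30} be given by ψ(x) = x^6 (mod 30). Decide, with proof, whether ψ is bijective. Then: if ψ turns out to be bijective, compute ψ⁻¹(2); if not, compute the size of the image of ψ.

ψ(2): Repeated squaring mod 30: 2^1 ≡ 2, 2^2 ≡ 2² = 4, 2^4 ≡ 4² = 16. Since 6 = 4 + 2, 2^6 ≡ 16·4: 16·4 = 64 ≡ 4. So 2^6 ≡ 4 (mod 30).
ψ(8): Repeated squaring mod 30: 8^1 ≡ 8, 8^2 ≡ 8² = 64 ≡ 4, 8^4 ≡ 4² = 16. Since 6 = 4 + 2, 8^6 ≡ 16·4: 16·4 = 64 ≡ 4. So 8^6 ≡ 4 (mod 30).
So ψ(2) = ψ(8) = 4 while 2 ≠ 8, therefore ψ is not injective, hence not bijective.
Since ψ is not bijective, we determine |image(ψ)|. Computing x^6 mod 30 for each x (by repeated squaring, reducing mod 30 at every step), the values ψ(0), ψ(1), …, ψ(29) are: 0, 1, 4, 9, 16, 25, 6, 19, 4, 21, 10, 1, 24, 19, 16, 15, 16, 19, 24, 1, 10, 21, 4, 19, 6, 25, 16, 9, 4, 1.
The distinct values are {0, 1, 4, 6, 9, 10, 15, 16, 19, 21, 24, 25}; there are 12 of them.

12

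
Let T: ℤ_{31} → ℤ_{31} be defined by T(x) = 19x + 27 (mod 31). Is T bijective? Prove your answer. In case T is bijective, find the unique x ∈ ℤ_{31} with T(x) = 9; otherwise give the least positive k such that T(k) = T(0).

17

By definition, T is injective if T(u) = T(v) implies u = v.
Suppose T(u) = T(v) in ℤ_{31}. Then 19u + 27 ≡ 19v + 27 (mod 31), hence 19(u − v) ≡ 0 (mod 31).
Since gcd(19, 31) = 1, 19 is invertible modulo 31, so u − v ≡ 0 (mod 31), i.e. u = v.
We now compute 19⁻¹ mod 31 explicitly. Euclid's algorithm: 31 = 1·19 + 12, 19 = 1·12 + 7, 12 = 1·7 + 5, 7 = 1·5 + 2, 5 = 2·2 + 1; back-substituting gives 1 = 18·19 − 11·31, so 19⁻¹ ≡ 18 (mod 31).
For any y ∈ ℤ_{31}, x = 18(y − 27) mod 31 satisfies T(x) = 19·18(y − 27) + 27 ≡ y (since 19·18 ≡ 1 mod 31). So every y has a preimage.
Hence T is bijective.
Since T is bijective, we find T⁻¹(9): we need 19x ≡ 9 − 27 ≡ 13 (mod 31). Using 19⁻¹ = 18: x ≡ 18·13 = 234 = 7·31 + 17, so x = 17.
Check: T(17) = 19·17 + 27 = 350 = 11·31 + 9 ≡ 9 (mod 31).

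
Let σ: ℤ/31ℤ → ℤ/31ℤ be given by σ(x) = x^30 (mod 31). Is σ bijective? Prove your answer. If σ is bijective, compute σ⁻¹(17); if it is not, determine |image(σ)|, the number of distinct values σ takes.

σ(1) = 1^30 = 1.
σ(2): Repeated squaring mod 31: 2^1 ≡ 2, 2^2 ≡ 2² = 4, 2^4 ≡ 4² = 16, 2^8 ≡ 16² = 256 ≡ 8, 2^16 ≡ 8² = 64 ≡ 2. Since 30 = 16 + 8 + 4 + 2, 2^30 ≡ 2·8·16·4: 2·8 = 16, then 16·16 = 256 ≡ 8, then 8·4 = 32 ≡ 1. So 2^30 ≡ 1 (mod 31).
So σ(1) = σ(2) = 1 while 1 ≠ 2, so σ is not injective, hence not bijective.
Since σ is not bijective, we determine |image(σ)|. Computing x^30 mod 31 for each x (by repeated squaring, reducing mod 31 at every step), the values σ(0), σ(1), …, σ(30) are: 0, 1, 1, 1, 1, 1, 1, 1, 1, 1, 1, 1, 1, 1, 1, 1, 1, 1, 1, 1, 1, 1, 1, 1, 1, 1, 1, 1, 1, 1, 1.
The distinct values are {0, 1}; there are 2 of them.

2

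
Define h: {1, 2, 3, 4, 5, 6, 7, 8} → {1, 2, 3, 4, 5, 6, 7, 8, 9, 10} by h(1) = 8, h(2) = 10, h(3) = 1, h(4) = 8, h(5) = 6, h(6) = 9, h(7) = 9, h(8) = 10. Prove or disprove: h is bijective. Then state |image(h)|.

h(1) = 8 = h(4) with 1 ≠ 4, so h is not injective, hence not bijective.
The image of h is {1, 6, 8, 9, 10}, which has 5 elements.

5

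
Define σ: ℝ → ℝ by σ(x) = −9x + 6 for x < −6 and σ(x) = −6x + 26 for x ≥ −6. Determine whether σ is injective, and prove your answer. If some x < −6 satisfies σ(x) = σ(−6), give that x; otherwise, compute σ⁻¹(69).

-56/9

Both pieces are strictly decreasing (slopes −9 and −6), so each is injective on its own interval.
The left piece maps (−∞, −6) onto (60, ∞); the right piece maps [−6, ∞) onto (−∞, 62].
These images overlap. In particular σ(−6) = 62 (right piece), and solving −9x + 6 = 62 on the left piece gives x = −56/9 < −6.
So σ(−56/9) = σ(−6) with −56/9 ≠ −6, and σ is not injective. This x = −56/9 is the requested value below −6.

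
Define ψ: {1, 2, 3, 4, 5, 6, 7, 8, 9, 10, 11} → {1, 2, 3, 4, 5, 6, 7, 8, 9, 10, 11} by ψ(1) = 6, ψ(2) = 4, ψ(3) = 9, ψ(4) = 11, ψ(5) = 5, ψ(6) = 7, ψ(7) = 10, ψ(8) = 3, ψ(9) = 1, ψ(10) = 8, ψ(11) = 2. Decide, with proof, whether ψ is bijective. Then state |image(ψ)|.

11

The values 6, 4, 9, 11, 5, 7, 10, 3, 1, 8, 2 are a permutation of {1, 2, 3, 4, 5, 6, 7, 8, 9, 10, 11}: each element appears exactly once.
So ψ is injective and surjective, hence bijective.
The image of ψ is {1, 2, 3, 4, 5, 6, 7, 8, 9, 10, 11}, which has 11 elements.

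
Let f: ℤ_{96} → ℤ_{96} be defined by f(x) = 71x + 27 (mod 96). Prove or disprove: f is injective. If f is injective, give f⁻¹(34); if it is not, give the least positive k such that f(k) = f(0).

Recall: injectivity means: for all u, v in the domain, f(u) = f(v) implies u = v.
If f(u) = f(v), then 71u ≡ 71v (mod 96). Because gcd(71, 96) = 1, we may cancel 71 to get u ≡ v (mod 96).
Thus f is injective.
We now compute 71⁻¹ mod 96 explicitly. Euclid's algorithm: 96 = 1·71 + 25, 71 = 2·25 + 21, 25 = 1·21 + 4, 21 = 5·4 + 1; back-substituting gives 1 = 23·71 − 17·96, so 71⁻¹ ≡ 23 (mod 96).
Since f is injective, we compute f⁻¹(34): solve 71x + 27 ≡ 34 (mod 96), i.e. 71x ≡ 7 (mod 96).
Multiplying by 71⁻¹ = 23 gives x ≡ 23·7 = 161 = 1·96 + 65 ≡ 65 (mod 96).
Check: f(65) = 71·65 + 27 = 4642 = 48·96 + 34 ≡ 34 (mod 96).

65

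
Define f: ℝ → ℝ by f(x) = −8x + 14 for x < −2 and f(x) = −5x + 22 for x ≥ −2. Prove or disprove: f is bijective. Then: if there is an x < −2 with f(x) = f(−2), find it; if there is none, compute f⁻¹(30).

Both pieces are strictly decreasing (slopes −8 and −5), so each is injective on its own interval.
The left piece maps (−∞, −2) onto (30, ∞); the right piece maps [−2, ∞) onto (−∞, 32].
These images overlap. In particular f(−2) = 32 (right piece), and solving −8x + 14 = 32 on the left piece gives x = −9/4 < −2.
So f(−9/4) = f(−2) with −9/4 ≠ −2, and f is not injective, hence not bijective. This x = −9/4 is the requested value below −2.

-9/4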